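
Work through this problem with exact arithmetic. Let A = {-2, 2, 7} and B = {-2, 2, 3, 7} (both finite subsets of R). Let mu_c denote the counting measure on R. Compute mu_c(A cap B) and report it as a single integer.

Counting measure on a finite set equals cardinality. mu_c(A cap B) = |A cap B| (elements appearing in both).
Enumerating the elements of A that also lie in B gives 3 element(s).
So mu_c(A cap B) = 3.

3


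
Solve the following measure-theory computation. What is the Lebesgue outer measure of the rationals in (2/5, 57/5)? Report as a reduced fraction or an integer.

The set Q cap (2/5, 57/5) is countable (a subset of the countable set Q). Lebesgue outer measure of any countable set is 0: each singleton {q} has m*({q}) = 0, and by countable subadditivity m*(union_k {q_k}) <= sum_k m*({q_k}) = sum_k 0 = 0. The reverse inequality m*(E) >= 0 is automatic. So m*(Q cap (2/5, 57/5)) = 0.

0


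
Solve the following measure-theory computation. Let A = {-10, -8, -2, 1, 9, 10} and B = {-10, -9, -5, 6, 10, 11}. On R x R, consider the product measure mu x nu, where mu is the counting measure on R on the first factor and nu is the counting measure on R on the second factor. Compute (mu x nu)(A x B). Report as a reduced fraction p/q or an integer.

For a measurable rectangle A x B, the product measure satisfies
  (mu x nu)(A x B) = mu(A) * nu(B).
  mu(A) = 6.
  nu(B) = 6.
  (mu x nu)(A x B) = 6 * 6 = 36.

36


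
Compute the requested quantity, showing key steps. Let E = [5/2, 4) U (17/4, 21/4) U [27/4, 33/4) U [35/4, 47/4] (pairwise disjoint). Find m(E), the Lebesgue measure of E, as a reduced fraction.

For pairwise disjoint intervals, m(union_i I_i) = sum_i m(I_i),
and m is invariant under swapping open/closed endpoints (single points have measure 0).
So m(E) = sum_i (b_i - a_i).
  I_1 has length 4 - 5/2 = 3/2.
  I_2 has length 21/4 - 17/4 = 1.
  I_3 has length 33/4 - 27/4 = 3/2.
  I_4 has length 47/4 - 35/4 = 3.
Summing:
  m(E) = 3/2 + 1 + 3/2 + 3 = 7.

7


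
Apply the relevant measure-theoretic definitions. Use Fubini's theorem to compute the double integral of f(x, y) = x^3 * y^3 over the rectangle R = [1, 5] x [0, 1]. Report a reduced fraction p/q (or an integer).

f(x, y) is a tensor product of a function of x and a function of y, and both factors are bounded continuous (hence Lebesgue integrable) on the rectangle, so Fubini's theorem applies:
  integral_R f d(m x m) = (integral_a1^b1 x^3 dx) * (integral_a2^b2 y^3 dy).
Inner integral in x: integral_{1}^{5} x^3 dx = (5^4 - 1^4)/4
  = 156.
Inner integral in y: integral_{0}^{1} y^3 dy = (1^4 - 0^4)/4
  = 1/4.
Product: (156) * (1/4) = 39.

39


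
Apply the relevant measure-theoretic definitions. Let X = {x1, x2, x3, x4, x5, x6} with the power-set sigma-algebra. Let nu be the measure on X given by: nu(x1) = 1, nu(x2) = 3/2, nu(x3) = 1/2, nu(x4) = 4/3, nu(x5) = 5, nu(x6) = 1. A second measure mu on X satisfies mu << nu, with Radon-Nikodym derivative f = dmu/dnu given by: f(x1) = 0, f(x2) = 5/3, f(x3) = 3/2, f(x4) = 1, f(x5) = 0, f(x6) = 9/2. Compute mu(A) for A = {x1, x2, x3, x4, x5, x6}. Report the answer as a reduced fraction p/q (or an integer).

By the defining property of the Radon-Nikodym derivative, for every measurable set A,
  mu(A) = integral_A f dnu.
Since nu is a discrete measure concentrated on the atoms of X, the integral over A reduces to the sum
  mu(A) = sum_{x in A} f(x) * nu({x}).
Computing each term:
  x1: f(x1) * nu(x1) = 0 * 1 = 0.
  x2: f(x2) * nu(x2) = 5/3 * 3/2 = 5/2.
  x3: f(x3) * nu(x3) = 3/2 * 1/2 = 3/4.
  x4: f(x4) * nu(x4) = 1 * 4/3 = 4/3.
  x5: f(x5) * nu(x5) = 0 * 5 = 0.
  x6: f(x6) * nu(x6) = 9/2 * 1 = 9/2.
Summing: mu(A) = 0 + 5/2 + 3/4 + 4/3 + 0 + 9/2 = 109/12.

109/12


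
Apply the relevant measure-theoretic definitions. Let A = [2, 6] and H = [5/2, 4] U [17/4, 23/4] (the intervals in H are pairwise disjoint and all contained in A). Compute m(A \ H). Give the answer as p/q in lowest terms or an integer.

The ambient interval has length m(A) = 6 - 2 = 4.
Since the holes are disjoint and sit inside A, by finite additivity
  m(H) = sum_i (b_i - a_i), and m(A \ H) = m(A) - m(H).
Computing the hole measures:
  m(H_1) = 4 - 5/2 = 3/2.
  m(H_2) = 23/4 - 17/4 = 3/2.
Summed: m(H) = 3/2 + 3/2 = 3.
So m(A \ H) = 4 - 3 = 1.

1


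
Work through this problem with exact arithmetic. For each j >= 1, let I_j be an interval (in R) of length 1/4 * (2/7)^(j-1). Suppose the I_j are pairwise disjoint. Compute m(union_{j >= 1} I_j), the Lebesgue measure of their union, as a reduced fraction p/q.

By countable additivity of the Lebesgue measure on pairwise disjoint measurable sets,
  m(union_{j >= 1} I_j) = sum_{j >= 1} m(I_j) = sum_{j >= 1} a * r^(j-1),
  with a = 1/4 and r = 2/7.
Since 0 < r = 2/7 < 1, the geometric series converges:
  sum_{j >= 1} a * r^(j-1) = a / (1 - r).
  = 1/4 / (1 - 2/7)
  = 1/4 / (5/7)
  = 7/20.

7/20


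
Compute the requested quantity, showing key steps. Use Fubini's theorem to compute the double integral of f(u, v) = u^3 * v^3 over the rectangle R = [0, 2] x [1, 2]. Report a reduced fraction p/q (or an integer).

f(u, v) is a tensor product of a function of u and a function of v, and both factors are bounded continuous (hence Lebesgue integrable) on the rectangle, so Fubini's theorem applies:
  integral_R f d(m x m) = (integral_a1^b1 u^3 du) * (integral_a2^b2 v^3 dv).
Inner integral in u: integral_{0}^{2} u^3 du = (2^4 - 0^4)/4
  = 4.
Inner integral in v: integral_{1}^{2} v^3 dv = (2^4 - 1^4)/4
  = 15/4.
Product: (4) * (15/4) = 15.

15


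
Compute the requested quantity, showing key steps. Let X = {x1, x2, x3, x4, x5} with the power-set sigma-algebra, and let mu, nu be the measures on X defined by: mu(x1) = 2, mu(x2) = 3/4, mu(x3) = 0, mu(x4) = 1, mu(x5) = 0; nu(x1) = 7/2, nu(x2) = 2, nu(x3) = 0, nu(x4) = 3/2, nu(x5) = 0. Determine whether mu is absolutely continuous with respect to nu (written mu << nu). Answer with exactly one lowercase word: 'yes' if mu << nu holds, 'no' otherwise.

mu << nu means: every nu-null measurable set is also mu-null; equivalently, for every atom x, if nu({x}) = 0 then mu({x}) = 0.
Checking each atom:
  x1: nu = 7/2 > 0 -> no constraint.
  x2: nu = 2 > 0 -> no constraint.
  x3: nu = 0, mu = 0 -> consistent with mu << nu.
  x4: nu = 3/2 > 0 -> no constraint.
  x5: nu = 0, mu = 0 -> consistent with mu << nu.
No atom violates the condition. Therefore mu << nu.

yes


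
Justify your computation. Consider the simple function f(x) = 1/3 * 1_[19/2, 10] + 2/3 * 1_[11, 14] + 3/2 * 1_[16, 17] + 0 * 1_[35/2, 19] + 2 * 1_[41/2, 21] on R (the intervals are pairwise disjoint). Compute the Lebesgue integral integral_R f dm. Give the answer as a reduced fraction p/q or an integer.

For a simple function f = sum_i c_i * 1_{A_i} with disjoint A_i,
  integral f dm = sum_i c_i * m(A_i).
Lengths of the A_i:
  m(A_1) = 10 - 19/2 = 1/2.
  m(A_2) = 14 - 11 = 3.
  m(A_3) = 17 - 16 = 1.
  m(A_4) = 19 - 35/2 = 3/2.
  m(A_5) = 21 - 41/2 = 1/2.
Contributions c_i * m(A_i):
  (1/3) * (1/2) = 1/6.
  (2/3) * (3) = 2.
  (3/2) * (1) = 3/2.
  (0) * (3/2) = 0.
  (2) * (1/2) = 1.
Total: 1/6 + 2 + 3/2 + 0 + 1 = 14/3.

14/3


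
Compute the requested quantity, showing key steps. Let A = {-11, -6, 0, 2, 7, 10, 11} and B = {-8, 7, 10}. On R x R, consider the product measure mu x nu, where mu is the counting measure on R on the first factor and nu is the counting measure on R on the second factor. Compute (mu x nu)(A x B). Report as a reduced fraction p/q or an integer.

For a measurable rectangle A x B, the product measure satisfies
  (mu x nu)(A x B) = mu(A) * nu(B).
  mu(A) = 7.
  nu(B) = 3.
  (mu x nu)(A x B) = 7 * 3 = 21.

21


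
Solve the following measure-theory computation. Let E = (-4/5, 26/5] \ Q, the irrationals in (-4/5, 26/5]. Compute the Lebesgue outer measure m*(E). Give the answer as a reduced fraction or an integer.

The interval I = (-4/5, 26/5] has m(I) = 26/5 - (-4/5) = 6 (endpoints are measure-zero, so open/closed/half-open agree). Write I = (I cap Q) u (I \ Q). The rationals in I are countable, so m*(I cap Q) = 0 (cover each rational by intervals whose total length is arbitrarily small). By countable subadditivity m*(I) <= m*(I cap Q) + m*(I \ Q), hence m*(I \ Q) >= m(I) = 6. The reverse inequality m*(I \ Q) <= m*(I) = 6 is trivial since (I \ Q) is a subset of I. Therefore m*(I \ Q) = 6.

6


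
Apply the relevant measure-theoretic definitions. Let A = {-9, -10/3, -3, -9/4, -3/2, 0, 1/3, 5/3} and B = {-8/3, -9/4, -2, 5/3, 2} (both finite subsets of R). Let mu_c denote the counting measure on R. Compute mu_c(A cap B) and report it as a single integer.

Counting measure on a finite set equals cardinality. mu_c(A cap B) = |A cap B| (elements appearing in both).
Enumerating the elements of A that also lie in B gives 2 element(s).
So mu_c(A cap B) = 2.

2


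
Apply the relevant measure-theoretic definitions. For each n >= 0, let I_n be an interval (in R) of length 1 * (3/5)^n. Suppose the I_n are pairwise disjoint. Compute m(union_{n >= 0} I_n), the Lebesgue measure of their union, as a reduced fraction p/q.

By countable additivity of the Lebesgue measure on pairwise disjoint measurable sets,
  m(union_{n >= 0} I_n) = sum_{n >= 0} m(I_n) = sum_{n >= 0} a * r^n,
  with a = 1 and r = 3/5.
Since 0 < r = 3/5 < 1, the geometric series converges:
  sum_{n >= 0} a * r^n = a / (1 - r).
  = 1 / (1 - 3/5)
  = 1 / (2/5)
  = 5/2.

5/2


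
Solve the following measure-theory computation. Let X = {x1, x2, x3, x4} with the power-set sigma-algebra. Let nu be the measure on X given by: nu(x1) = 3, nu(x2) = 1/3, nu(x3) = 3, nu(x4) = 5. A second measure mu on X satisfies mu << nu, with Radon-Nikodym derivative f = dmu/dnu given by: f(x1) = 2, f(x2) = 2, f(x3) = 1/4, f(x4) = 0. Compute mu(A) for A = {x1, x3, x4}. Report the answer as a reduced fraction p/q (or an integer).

By the defining property of the Radon-Nikodym derivative, for every measurable set A,
  mu(A) = integral_A f dnu.
Since nu is a discrete measure concentrated on the atoms of X, the integral over A reduces to the sum
  mu(A) = sum_{x in A} f(x) * nu({x}).
Computing each term:
  x1: f(x1) * nu(x1) = 2 * 3 = 6.
  x3: f(x3) * nu(x3) = 1/4 * 3 = 3/4.
  x4: f(x4) * nu(x4) = 0 * 5 = 0.
Summing: mu(A) = 6 + 3/4 + 0 = 27/4.

27/4


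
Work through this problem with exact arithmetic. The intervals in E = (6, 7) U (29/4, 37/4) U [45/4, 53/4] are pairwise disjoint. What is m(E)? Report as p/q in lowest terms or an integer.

For pairwise disjoint intervals, m(union_i I_i) = sum_i m(I_i),
and m is invariant under swapping open/closed endpoints (single points have measure 0).
So m(E) = sum_i (b_i - a_i).
  I_1 has length 7 - 6 = 1.
  I_2 has length 37/4 - 29/4 = 2.
  I_3 has length 53/4 - 45/4 = 2.
Summing:
  m(E) = 1 + 2 + 2 = 5.

5


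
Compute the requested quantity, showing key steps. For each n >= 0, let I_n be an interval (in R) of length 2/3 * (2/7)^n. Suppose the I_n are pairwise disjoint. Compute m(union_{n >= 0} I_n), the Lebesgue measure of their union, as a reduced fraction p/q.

By countable additivity of the Lebesgue measure on pairwise disjoint measurable sets,
  m(union_{n >= 0} I_n) = sum_{n >= 0} m(I_n) = sum_{n >= 0} a * r^n,
  with a = 2/3 and r = 2/7.
Since 0 < r = 2/7 < 1, the geometric series converges:
  sum_{n >= 0} a * r^n = a / (1 - r).
  = 2/3 / (1 - 2/7)
  = 2/3 / (5/7)
  = 14/15.

14/15


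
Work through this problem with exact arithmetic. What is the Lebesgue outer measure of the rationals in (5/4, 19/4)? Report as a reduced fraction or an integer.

Q cap (5/4, 19/4) is countable; list its elements as q_1, q_2, ... . Fix eps > 0 and cover the k-th point by an interval of length eps * 2^(-k). The cover has total length eps * sum_{k>=1} 2^(-k) = eps, so by definition of outer measure m*(Q cap (5/4, 19/4)) <= eps. Since eps was arbitrary and m* >= 0, the outer measure is 0.

0


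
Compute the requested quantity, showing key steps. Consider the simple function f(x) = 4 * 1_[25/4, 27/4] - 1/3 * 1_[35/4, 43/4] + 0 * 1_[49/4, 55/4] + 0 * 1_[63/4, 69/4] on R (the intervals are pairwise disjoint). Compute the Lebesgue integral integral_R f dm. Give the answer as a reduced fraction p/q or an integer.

For a simple function f = sum_i c_i * 1_{A_i} with disjoint A_i,
  integral f dm = sum_i c_i * m(A_i).
Lengths of the A_i:
  m(A_1) = 27/4 - 25/4 = 1/2.
  m(A_2) = 43/4 - 35/4 = 2.
  m(A_3) = 55/4 - 49/4 = 3/2.
  m(A_4) = 69/4 - 63/4 = 3/2.
Contributions c_i * m(A_i):
  (4) * (1/2) = 2.
  (-1/3) * (2) = -2/3.
  (0) * (3/2) = 0.
  (0) * (3/2) = 0.
Total: 2 - 2/3 + 0 + 0 = 4/3.

4/3


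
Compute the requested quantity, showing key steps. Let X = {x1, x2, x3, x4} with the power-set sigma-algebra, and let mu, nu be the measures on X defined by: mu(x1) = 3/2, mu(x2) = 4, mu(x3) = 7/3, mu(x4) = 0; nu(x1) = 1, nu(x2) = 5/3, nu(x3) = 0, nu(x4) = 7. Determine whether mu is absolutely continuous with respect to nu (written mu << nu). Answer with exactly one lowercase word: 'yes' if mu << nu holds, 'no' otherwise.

mu << nu means: every nu-null measurable set is also mu-null; equivalently, for every atom x, if nu({x}) = 0 then mu({x}) = 0.
Checking each atom:
  x1: nu = 1 > 0 -> no constraint.
  x2: nu = 5/3 > 0 -> no constraint.
  x3: nu = 0, mu = 7/3 > 0 -> violates mu << nu.
  x4: nu = 7 > 0 -> no constraint.
The atom(s) x3 violate the condition (nu = 0 but mu > 0). Therefore mu is NOT absolutely continuous w.r.t. nu.

no


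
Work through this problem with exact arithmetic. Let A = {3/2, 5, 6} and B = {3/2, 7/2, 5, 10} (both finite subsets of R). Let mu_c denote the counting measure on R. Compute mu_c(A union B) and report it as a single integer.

Counting measure on a finite set equals cardinality. By inclusion-exclusion, |A union B| = |A| + |B| - |A cap B|.
|A| = 3, |B| = 4, |A cap B| = 2.
So mu_c(A union B) = 3 + 4 - 2 = 5.

5


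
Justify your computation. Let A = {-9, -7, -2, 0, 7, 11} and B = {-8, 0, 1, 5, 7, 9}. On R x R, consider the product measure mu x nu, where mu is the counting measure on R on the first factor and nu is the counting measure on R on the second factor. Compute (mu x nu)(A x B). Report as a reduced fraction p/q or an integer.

For a measurable rectangle A x B, the product measure satisfies
  (mu x nu)(A x B) = mu(A) * nu(B).
  mu(A) = 6.
  nu(B) = 6.
  (mu x nu)(A x B) = 6 * 6 = 36.

36


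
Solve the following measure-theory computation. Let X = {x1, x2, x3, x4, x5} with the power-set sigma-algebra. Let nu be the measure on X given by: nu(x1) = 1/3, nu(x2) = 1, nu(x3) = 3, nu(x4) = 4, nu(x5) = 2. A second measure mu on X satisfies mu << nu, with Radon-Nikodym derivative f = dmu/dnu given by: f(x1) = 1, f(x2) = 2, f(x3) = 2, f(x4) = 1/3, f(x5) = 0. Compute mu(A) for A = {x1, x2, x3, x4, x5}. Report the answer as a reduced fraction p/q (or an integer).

By the defining property of the Radon-Nikodym derivative, for every measurable set A,
  mu(A) = integral_A f dnu.
Since nu is a discrete measure concentrated on the atoms of X, the integral over A reduces to the sum
  mu(A) = sum_{x in A} f(x) * nu({x}).
Computing each term:
  x1: f(x1) * nu(x1) = 1 * 1/3 = 1/3.
  x2: f(x2) * nu(x2) = 2 * 1 = 2.
  x3: f(x3) * nu(x3) = 2 * 3 = 6.
  x4: f(x4) * nu(x4) = 1/3 * 4 = 4/3.
  x5: f(x5) * nu(x5) = 0 * 2 = 0.
Summing: mu(A) = 1/3 + 2 + 6 + 4/3 + 0 = 29/3.

29/3


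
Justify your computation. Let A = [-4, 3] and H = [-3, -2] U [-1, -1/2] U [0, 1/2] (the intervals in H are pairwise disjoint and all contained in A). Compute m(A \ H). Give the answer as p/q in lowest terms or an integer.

The ambient interval has length m(A) = 3 - (-4) = 7.
Since the holes are disjoint and sit inside A, by finite additivity
  m(H) = sum_i (b_i - a_i), and m(A \ H) = m(A) - m(H).
Computing the hole measures:
  m(H_1) = -2 - (-3) = 1.
  m(H_2) = -1/2 - (-1) = 1/2.
  m(H_3) = 1/2 - 0 = 1/2.
Summed: m(H) = 1 + 1/2 + 1/2 = 2.
So m(A \ H) = 7 - 2 = 5.

5


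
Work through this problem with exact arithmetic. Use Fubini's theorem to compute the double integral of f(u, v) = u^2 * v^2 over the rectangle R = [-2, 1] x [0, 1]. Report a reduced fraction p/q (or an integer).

f(u, v) is a tensor product of a function of u and a function of v, and both factors are bounded continuous (hence Lebesgue integrable) on the rectangle, so Fubini's theorem applies:
  integral_R f d(m x m) = (integral_a1^b1 u^2 du) * (integral_a2^b2 v^2 dv).
Inner integral in u: integral_{-2}^{1} u^2 du = (1^3 - (-2)^3)/3
  = 3.
Inner integral in v: integral_{0}^{1} v^2 dv = (1^3 - 0^3)/3
  = 1/3.
Product: (3) * (1/3) = 1.

1


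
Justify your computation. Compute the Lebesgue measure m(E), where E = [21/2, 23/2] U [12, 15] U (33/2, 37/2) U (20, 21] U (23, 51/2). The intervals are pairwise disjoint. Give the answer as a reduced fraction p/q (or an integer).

For pairwise disjoint intervals, m(union_i I_i) = sum_i m(I_i),
and m is invariant under swapping open/closed endpoints (single points have measure 0).
So m(E) = sum_i (b_i - a_i).
  I_1 has length 23/2 - 21/2 = 1.
  I_2 has length 15 - 12 = 3.
  I_3 has length 37/2 - 33/2 = 2.
  I_4 has length 21 - 20 = 1.
  I_5 has length 51/2 - 23 = 5/2.
Summing:
  m(E) = 1 + 3 + 2 + 1 + 5/2 = 19/2.

19/2


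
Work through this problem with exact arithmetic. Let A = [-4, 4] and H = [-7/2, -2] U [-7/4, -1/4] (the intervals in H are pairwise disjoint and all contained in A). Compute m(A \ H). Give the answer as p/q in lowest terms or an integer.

The ambient interval has length m(A) = 4 - (-4) = 8.
Since the holes are disjoint and sit inside A, by finite additivity
  m(H) = sum_i (b_i - a_i), and m(A \ H) = m(A) - m(H).
Computing the hole measures:
  m(H_1) = -2 - (-7/2) = 3/2.
  m(H_2) = -1/4 - (-7/4) = 3/2.
Summed: m(H) = 3/2 + 3/2 = 3.
So m(A \ H) = 8 - 3 = 5.

5


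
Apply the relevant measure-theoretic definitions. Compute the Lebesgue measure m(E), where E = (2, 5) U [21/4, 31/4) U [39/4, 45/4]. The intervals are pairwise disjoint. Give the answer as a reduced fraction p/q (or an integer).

For pairwise disjoint intervals, m(union_i I_i) = sum_i m(I_i),
and m is invariant under swapping open/closed endpoints (single points have measure 0).
So m(E) = sum_i (b_i - a_i).
  I_1 has length 5 - 2 = 3.
  I_2 has length 31/4 - 21/4 = 5/2.
  I_3 has length 45/4 - 39/4 = 3/2.
Summing:
  m(E) = 3 + 5/2 + 3/2 = 7.

7


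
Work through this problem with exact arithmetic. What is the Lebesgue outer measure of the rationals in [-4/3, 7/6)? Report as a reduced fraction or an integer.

The set Q cap [-4/3, 7/6) is countable (a subset of the countable set Q). Lebesgue outer measure of any countable set is 0: each singleton {q} has m*({q}) = 0, and by countable subadditivity m*(union_k {q_k}) <= sum_k m*({q_k}) = sum_k 0 = 0. The reverse inequality m*(E) >= 0 is automatic. So m*(Q cap [-4/3, 7/6)) = 0.

0


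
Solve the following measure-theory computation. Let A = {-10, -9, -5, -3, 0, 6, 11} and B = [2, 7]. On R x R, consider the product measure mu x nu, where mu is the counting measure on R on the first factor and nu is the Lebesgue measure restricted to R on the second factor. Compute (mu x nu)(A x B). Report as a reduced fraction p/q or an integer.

For a measurable rectangle A x B, the product measure satisfies
  (mu x nu)(A x B) = mu(A) * nu(B).
  mu(A) = 7.
  nu(B) = 5.
  (mu x nu)(A x B) = 7 * 5 = 35.

35


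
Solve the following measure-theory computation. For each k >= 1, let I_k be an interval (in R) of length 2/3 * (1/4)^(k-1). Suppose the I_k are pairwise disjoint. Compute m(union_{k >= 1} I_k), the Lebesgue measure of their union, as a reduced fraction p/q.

By countable additivity of the Lebesgue measure on pairwise disjoint measurable sets,
  m(union_{k >= 1} I_k) = sum_{k >= 1} m(I_k) = sum_{k >= 1} a * r^(k-1),
  with a = 2/3 and r = 1/4.
Since 0 < r = 1/4 < 1, the geometric series converges:
  sum_{k >= 1} a * r^(k-1) = a / (1 - r).
  = 2/3 / (1 - 1/4)
  = 2/3 / (3/4)
  = 8/9.

8/9


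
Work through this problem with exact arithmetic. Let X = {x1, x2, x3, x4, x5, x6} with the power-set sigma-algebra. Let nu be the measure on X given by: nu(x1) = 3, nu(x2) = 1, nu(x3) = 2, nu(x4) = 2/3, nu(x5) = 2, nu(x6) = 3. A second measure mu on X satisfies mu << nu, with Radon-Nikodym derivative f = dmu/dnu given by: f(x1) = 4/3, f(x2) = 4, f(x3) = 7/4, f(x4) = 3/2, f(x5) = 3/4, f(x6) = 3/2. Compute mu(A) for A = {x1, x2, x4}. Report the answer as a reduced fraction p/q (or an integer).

By the defining property of the Radon-Nikodym derivative, for every measurable set A,
  mu(A) = integral_A f dnu.
Since nu is a discrete measure concentrated on the atoms of X, the integral over A reduces to the sum
  mu(A) = sum_{x in A} f(x) * nu({x}).
Computing each term:
  x1: f(x1) * nu(x1) = 4/3 * 3 = 4.
  x2: f(x2) * nu(x2) = 4 * 1 = 4.
  x4: f(x4) * nu(x4) = 3/2 * 2/3 = 1.
Summing: mu(A) = 4 + 4 + 1 = 9.

9


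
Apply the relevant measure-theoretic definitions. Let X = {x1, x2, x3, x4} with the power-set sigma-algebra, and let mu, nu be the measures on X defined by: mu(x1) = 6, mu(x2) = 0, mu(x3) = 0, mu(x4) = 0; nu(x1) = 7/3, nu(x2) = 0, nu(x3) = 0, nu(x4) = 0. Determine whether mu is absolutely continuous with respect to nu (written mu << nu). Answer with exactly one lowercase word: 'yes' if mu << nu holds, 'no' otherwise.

mu << nu means: every nu-null measurable set is also mu-null; equivalently, for every atom x, if nu({x}) = 0 then mu({x}) = 0.
Checking each atom:
  x1: nu = 7/3 > 0 -> no constraint.
  x2: nu = 0, mu = 0 -> consistent with mu << nu.
  x3: nu = 0, mu = 0 -> consistent with mu << nu.
  x4: nu = 0, mu = 0 -> consistent with mu << nu.
No atom violates the condition. Therefore mu << nu.

yes


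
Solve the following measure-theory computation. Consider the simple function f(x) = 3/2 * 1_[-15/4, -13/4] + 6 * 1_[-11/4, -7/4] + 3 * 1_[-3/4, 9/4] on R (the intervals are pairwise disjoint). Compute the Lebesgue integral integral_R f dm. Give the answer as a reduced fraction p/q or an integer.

For a simple function f = sum_i c_i * 1_{A_i} with disjoint A_i,
  integral f dm = sum_i c_i * m(A_i).
Lengths of the A_i:
  m(A_1) = -13/4 - (-15/4) = 1/2.
  m(A_2) = -7/4 - (-11/4) = 1.
  m(A_3) = 9/4 - (-3/4) = 3.
Contributions c_i * m(A_i):
  (3/2) * (1/2) = 3/4.
  (6) * (1) = 6.
  (3) * (3) = 9.
Total: 3/4 + 6 + 9 = 63/4.

63/4


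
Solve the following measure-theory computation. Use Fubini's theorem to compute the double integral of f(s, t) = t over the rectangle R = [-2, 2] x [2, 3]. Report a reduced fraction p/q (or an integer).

f(s, t) is a tensor product of a function of s and a function of t, and both factors are bounded continuous (hence Lebesgue integrable) on the rectangle, so Fubini's theorem applies:
  integral_R f d(m x m) = (integral_a1^b1 1 ds) * (integral_a2^b2 t dt).
Inner integral in s: integral_{-2}^{2} 1 ds = (2^1 - (-2)^1)/1
  = 4.
Inner integral in t: integral_{2}^{3} t dt = (3^2 - 2^2)/2
  = 5/2.
Product: (4) * (5/2) = 10.

10


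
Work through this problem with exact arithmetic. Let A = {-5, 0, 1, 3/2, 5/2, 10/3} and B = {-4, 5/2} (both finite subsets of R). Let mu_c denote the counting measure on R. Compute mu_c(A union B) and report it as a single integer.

Counting measure on a finite set equals cardinality. By inclusion-exclusion, |A union B| = |A| + |B| - |A cap B|.
|A| = 6, |B| = 2, |A cap B| = 1.
So mu_c(A union B) = 6 + 2 - 1 = 7.

7


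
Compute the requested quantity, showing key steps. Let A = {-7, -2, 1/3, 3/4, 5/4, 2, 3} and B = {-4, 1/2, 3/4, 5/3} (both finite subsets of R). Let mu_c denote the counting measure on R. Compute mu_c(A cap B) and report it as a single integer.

Counting measure on a finite set equals cardinality. mu_c(A cap B) = |A cap B| (elements appearing in both).
Enumerating the elements of A that also lie in B gives 1 element(s).
So mu_c(A cap B) = 1.

1


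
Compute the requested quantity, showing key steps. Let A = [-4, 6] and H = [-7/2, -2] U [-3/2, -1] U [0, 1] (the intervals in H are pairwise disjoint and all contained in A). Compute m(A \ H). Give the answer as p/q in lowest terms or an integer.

The ambient interval has length m(A) = 6 - (-4) = 10.
Since the holes are disjoint and sit inside A, by finite additivity
  m(H) = sum_i (b_i - a_i), and m(A \ H) = m(A) - m(H).
Computing the hole measures:
  m(H_1) = -2 - (-7/2) = 3/2.
  m(H_2) = -1 - (-3/2) = 1/2.
  m(H_3) = 1 - 0 = 1.
Summed: m(H) = 3/2 + 1/2 + 1 = 3.
So m(A \ H) = 10 - 3 = 7.

7


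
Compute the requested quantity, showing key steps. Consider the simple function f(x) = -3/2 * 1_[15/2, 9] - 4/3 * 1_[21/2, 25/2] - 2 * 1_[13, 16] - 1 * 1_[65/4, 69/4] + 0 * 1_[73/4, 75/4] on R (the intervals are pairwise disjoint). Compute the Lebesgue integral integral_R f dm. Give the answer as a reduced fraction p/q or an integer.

For a simple function f = sum_i c_i * 1_{A_i} with disjoint A_i,
  integral f dm = sum_i c_i * m(A_i).
Lengths of the A_i:
  m(A_1) = 9 - 15/2 = 3/2.
  m(A_2) = 25/2 - 21/2 = 2.
  m(A_3) = 16 - 13 = 3.
  m(A_4) = 69/4 - 65/4 = 1.
  m(A_5) = 75/4 - 73/4 = 1/2.
Contributions c_i * m(A_i):
  (-3/2) * (3/2) = -9/4.
  (-4/3) * (2) = -8/3.
  (-2) * (3) = -6.
  (-1) * (1) = -1.
  (0) * (1/2) = 0.
Total: -9/4 - 8/3 - 6 - 1 + 0 = -143/12.

-143/12


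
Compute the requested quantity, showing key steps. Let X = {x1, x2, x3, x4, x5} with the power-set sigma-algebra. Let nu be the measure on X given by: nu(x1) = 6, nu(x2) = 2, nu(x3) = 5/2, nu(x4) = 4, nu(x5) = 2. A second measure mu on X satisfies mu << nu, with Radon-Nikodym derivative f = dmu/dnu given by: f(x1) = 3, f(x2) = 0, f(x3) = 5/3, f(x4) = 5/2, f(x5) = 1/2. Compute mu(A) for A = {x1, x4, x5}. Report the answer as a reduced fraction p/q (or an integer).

By the defining property of the Radon-Nikodym derivative, for every measurable set A,
  mu(A) = integral_A f dnu.
Since nu is a discrete measure concentrated on the atoms of X, the integral over A reduces to the sum
  mu(A) = sum_{x in A} f(x) * nu({x}).
Computing each term:
  x1: f(x1) * nu(x1) = 3 * 6 = 18.
  x4: f(x4) * nu(x4) = 5/2 * 4 = 10.
  x5: f(x5) * nu(x5) = 1/2 * 2 = 1.
Summing: mu(A) = 18 + 10 + 1 = 29.

29


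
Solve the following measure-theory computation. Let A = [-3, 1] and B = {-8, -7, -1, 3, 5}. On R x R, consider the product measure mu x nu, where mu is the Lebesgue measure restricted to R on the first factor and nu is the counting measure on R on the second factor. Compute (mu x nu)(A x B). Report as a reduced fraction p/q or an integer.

For a measurable rectangle A x B, the product measure satisfies
  (mu x nu)(A x B) = mu(A) * nu(B).
  mu(A) = 4.
  nu(B) = 5.
  (mu x nu)(A x B) = 4 * 5 = 20.

20


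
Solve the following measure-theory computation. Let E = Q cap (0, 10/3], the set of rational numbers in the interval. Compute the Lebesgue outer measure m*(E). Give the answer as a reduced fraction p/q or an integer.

Q cap (0, 10/3] is countable; list its elements as q_1, q_2, ... . Fix eps > 0 and cover the k-th point by an interval of length eps * 2^(-k). The cover has total length eps * sum_{k>=1} 2^(-k) = eps, so by definition of outer measure m*(Q cap (0, 10/3]) <= eps. Since eps was arbitrary and m* >= 0, the outer measure is 0.

0


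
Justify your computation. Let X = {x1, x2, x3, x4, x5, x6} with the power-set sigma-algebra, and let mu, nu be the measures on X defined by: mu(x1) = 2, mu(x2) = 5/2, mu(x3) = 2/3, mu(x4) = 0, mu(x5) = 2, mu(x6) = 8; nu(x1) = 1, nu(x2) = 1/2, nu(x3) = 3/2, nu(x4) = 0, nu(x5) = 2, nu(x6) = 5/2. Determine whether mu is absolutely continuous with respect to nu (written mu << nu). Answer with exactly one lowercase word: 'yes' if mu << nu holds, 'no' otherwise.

mu << nu means: every nu-null measurable set is also mu-null; equivalently, for every atom x, if nu({x}) = 0 then mu({x}) = 0.
Checking each atom:
  x1: nu = 1 > 0 -> no constraint.
  x2: nu = 1/2 > 0 -> no constraint.
  x3: nu = 3/2 > 0 -> no constraint.
  x4: nu = 0, mu = 0 -> consistent with mu << nu.
  x5: nu = 2 > 0 -> no constraint.
  x6: nu = 5/2 > 0 -> no constraint.
No atom violates the condition. Therefore mu << nu.

yes


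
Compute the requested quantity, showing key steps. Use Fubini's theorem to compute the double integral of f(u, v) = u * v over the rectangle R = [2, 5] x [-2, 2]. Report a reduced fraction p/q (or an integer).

f(u, v) is a tensor product of a function of u and a function of v, and both factors are bounded continuous (hence Lebesgue integrable) on the rectangle, so Fubini's theorem applies:
  integral_R f d(m x m) = (integral_a1^b1 u du) * (integral_a2^b2 v dv).
Inner integral in u: integral_{2}^{5} u du = (5^2 - 2^2)/2
  = 21/2.
Inner integral in v: integral_{-2}^{2} v dv = (2^2 - (-2)^2)/2
  = 0.
Product: (21/2) * (0) = 0.

0


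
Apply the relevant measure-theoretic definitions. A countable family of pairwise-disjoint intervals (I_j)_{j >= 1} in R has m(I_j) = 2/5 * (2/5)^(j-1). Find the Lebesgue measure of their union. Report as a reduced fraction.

By countable additivity of the Lebesgue measure on pairwise disjoint measurable sets,
  m(union_{j >= 1} I_j) = sum_{j >= 1} m(I_j) = sum_{j >= 1} a * r^(j-1),
  with a = 2/5 and r = 2/5.
Since 0 < r = 2/5 < 1, the geometric series converges:
  sum_{j >= 1} a * r^(j-1) = a / (1 - r).
  = 2/5 / (1 - 2/5)
  = 2/5 / (3/5)
  = 2/3.

2/3


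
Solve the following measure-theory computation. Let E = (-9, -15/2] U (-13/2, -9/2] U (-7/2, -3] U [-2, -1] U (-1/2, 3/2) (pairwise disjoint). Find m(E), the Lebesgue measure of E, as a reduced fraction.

For pairwise disjoint intervals, m(union_i I_i) = sum_i m(I_i),
and m is invariant under swapping open/closed endpoints (single points have measure 0).
So m(E) = sum_i (b_i - a_i).
  I_1 has length -15/2 - (-9) = 3/2.
  I_2 has length -9/2 - (-13/2) = 2.
  I_3 has length -3 - (-7/2) = 1/2.
  I_4 has length -1 - (-2) = 1.
  I_5 has length 3/2 - (-1/2) = 2.
Summing:
  m(E) = 3/2 + 2 + 1/2 + 1 + 2 = 7.

7


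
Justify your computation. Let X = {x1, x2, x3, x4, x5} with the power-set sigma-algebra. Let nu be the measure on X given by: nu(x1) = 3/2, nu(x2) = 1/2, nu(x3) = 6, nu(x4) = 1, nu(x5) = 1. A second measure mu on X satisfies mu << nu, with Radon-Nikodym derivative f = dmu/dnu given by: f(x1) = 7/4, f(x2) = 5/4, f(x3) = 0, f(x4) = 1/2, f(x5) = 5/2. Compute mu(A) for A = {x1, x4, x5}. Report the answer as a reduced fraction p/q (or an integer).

By the defining property of the Radon-Nikodym derivative, for every measurable set A,
  mu(A) = integral_A f dnu.
Since nu is a discrete measure concentrated on the atoms of X, the integral over A reduces to the sum
  mu(A) = sum_{x in A} f(x) * nu({x}).
Computing each term:
  x1: f(x1) * nu(x1) = 7/4 * 3/2 = 21/8.
  x4: f(x4) * nu(x4) = 1/2 * 1 = 1/2.
  x5: f(x5) * nu(x5) = 5/2 * 1 = 5/2.
Summing: mu(A) = 21/8 + 1/2 + 5/2 = 45/8.

45/8


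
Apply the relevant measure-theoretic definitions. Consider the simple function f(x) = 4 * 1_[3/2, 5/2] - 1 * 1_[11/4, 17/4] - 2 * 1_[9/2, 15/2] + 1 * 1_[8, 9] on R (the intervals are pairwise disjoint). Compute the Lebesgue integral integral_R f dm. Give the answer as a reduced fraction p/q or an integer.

For a simple function f = sum_i c_i * 1_{A_i} with disjoint A_i,
  integral f dm = sum_i c_i * m(A_i).
Lengths of the A_i:
  m(A_1) = 5/2 - 3/2 = 1.
  m(A_2) = 17/4 - 11/4 = 3/2.
  m(A_3) = 15/2 - 9/2 = 3.
  m(A_4) = 9 - 8 = 1.
Contributions c_i * m(A_i):
  (4) * (1) = 4.
  (-1) * (3/2) = -3/2.
  (-2) * (3) = -6.
  (1) * (1) = 1.
Total: 4 - 3/2 - 6 + 1 = -5/2.

-5/2


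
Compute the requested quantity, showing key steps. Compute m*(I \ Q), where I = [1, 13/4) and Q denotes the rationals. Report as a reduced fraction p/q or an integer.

The interval I = [1, 13/4) has m(I) = 13/4 - 1 = 9/4 (endpoints are measure-zero, so open/closed/half-open agree). Write I = (I cap Q) u (I \ Q). The rationals in I are countable, so m*(I cap Q) = 0 (cover each rational by intervals whose total length is arbitrarily small). By countable subadditivity m*(I) <= m*(I cap Q) + m*(I \ Q), hence m*(I \ Q) >= m(I) = 9/4. The reverse inequality m*(I \ Q) <= m*(I) = 9/4 is trivial since (I \ Q) is a subset of I. Therefore m*(I \ Q) = 9/4.

9/4


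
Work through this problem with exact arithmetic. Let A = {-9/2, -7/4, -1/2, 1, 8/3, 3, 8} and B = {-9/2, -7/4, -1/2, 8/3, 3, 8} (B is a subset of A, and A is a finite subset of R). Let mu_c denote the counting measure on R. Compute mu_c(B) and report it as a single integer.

Counting measure assigns mu_c(E) = |E| (number of elements) when E is finite.
B has 6 element(s), so mu_c(B) = 6.

6


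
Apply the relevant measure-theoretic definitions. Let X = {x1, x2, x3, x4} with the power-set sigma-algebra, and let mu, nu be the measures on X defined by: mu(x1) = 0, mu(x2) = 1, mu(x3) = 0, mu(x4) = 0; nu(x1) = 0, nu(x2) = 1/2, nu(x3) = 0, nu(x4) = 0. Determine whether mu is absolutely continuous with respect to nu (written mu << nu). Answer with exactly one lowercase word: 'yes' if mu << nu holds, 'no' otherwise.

mu << nu means: every nu-null measurable set is also mu-null; equivalently, for every atom x, if nu({x}) = 0 then mu({x}) = 0.
Checking each atom:
  x1: nu = 0, mu = 0 -> consistent with mu << nu.
  x2: nu = 1/2 > 0 -> no constraint.
  x3: nu = 0, mu = 0 -> consistent with mu << nu.
  x4: nu = 0, mu = 0 -> consistent with mu << nu.
No atom violates the condition. Therefore mu << nu.

yes


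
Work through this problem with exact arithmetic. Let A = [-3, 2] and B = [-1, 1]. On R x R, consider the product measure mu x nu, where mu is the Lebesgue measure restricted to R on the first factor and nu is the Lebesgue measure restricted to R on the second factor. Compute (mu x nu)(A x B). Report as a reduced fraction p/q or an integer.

For a measurable rectangle A x B, the product measure satisfies
  (mu x nu)(A x B) = mu(A) * nu(B).
  mu(A) = 5.
  nu(B) = 2.
  (mu x nu)(A x B) = 5 * 2 = 10.

10


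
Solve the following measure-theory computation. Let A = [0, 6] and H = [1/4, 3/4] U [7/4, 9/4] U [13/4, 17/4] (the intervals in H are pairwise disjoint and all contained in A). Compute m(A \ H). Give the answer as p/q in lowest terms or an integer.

The ambient interval has length m(A) = 6 - 0 = 6.
Since the holes are disjoint and sit inside A, by finite additivity
  m(H) = sum_i (b_i - a_i), and m(A \ H) = m(A) - m(H).
Computing the hole measures:
  m(H_1) = 3/4 - 1/4 = 1/2.
  m(H_2) = 9/4 - 7/4 = 1/2.
  m(H_3) = 17/4 - 13/4 = 1.
Summed: m(H) = 1/2 + 1/2 + 1 = 2.
So m(A \ H) = 6 - 2 = 4.

4


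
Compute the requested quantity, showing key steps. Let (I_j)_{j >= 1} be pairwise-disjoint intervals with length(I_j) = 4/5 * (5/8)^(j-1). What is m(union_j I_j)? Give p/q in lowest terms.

By countable additivity of the Lebesgue measure on pairwise disjoint measurable sets,
  m(union_{j >= 1} I_j) = sum_{j >= 1} m(I_j) = sum_{j >= 1} a * r^(j-1),
  with a = 4/5 and r = 5/8.
Since 0 < r = 5/8 < 1, the geometric series converges:
  sum_{j >= 1} a * r^(j-1) = a / (1 - r).
  = 4/5 / (1 - 5/8)
  = 4/5 / (3/8)
  = 32/15.

32/15


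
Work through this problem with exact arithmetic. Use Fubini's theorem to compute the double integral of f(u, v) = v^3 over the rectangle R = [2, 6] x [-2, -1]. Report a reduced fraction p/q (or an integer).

f(u, v) is a tensor product of a function of u and a function of v, and both factors are bounded continuous (hence Lebesgue integrable) on the rectangle, so Fubini's theorem applies:
  integral_R f d(m x m) = (integral_a1^b1 1 du) * (integral_a2^b2 v^3 dv).
Inner integral in u: integral_{2}^{6} 1 du = (6^1 - 2^1)/1
  = 4.
Inner integral in v: integral_{-2}^{-1} v^3 dv = ((-1)^4 - (-2)^4)/4
  = -15/4.
Product: (4) * (-15/4) = -15.

-15


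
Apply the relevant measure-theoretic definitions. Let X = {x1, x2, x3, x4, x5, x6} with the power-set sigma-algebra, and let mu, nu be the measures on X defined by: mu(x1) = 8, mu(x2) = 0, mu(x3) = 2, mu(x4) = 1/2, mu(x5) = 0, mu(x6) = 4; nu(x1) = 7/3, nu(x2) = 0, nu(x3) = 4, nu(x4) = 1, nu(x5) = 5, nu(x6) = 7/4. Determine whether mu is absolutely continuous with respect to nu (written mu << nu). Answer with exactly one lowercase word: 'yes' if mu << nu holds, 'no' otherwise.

mu << nu means: every nu-null measurable set is also mu-null; equivalently, for every atom x, if nu({x}) = 0 then mu({x}) = 0.
Checking each atom:
  x1: nu = 7/3 > 0 -> no constraint.
  x2: nu = 0, mu = 0 -> consistent with mu << nu.
  x3: nu = 4 > 0 -> no constraint.
  x4: nu = 1 > 0 -> no constraint.
  x5: nu = 5 > 0 -> no constraint.
  x6: nu = 7/4 > 0 -> no constraint.
No atom violates the condition. Therefore mu << nu.

yes


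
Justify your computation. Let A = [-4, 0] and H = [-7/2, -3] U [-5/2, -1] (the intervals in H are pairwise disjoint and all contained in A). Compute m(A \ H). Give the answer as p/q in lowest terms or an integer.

The ambient interval has length m(A) = 0 - (-4) = 4.
Since the holes are disjoint and sit inside A, by finite additivity
  m(H) = sum_i (b_i - a_i), and m(A \ H) = m(A) - m(H).
Computing the hole measures:
  m(H_1) = -3 - (-7/2) = 1/2.
  m(H_2) = -1 - (-5/2) = 3/2.
Summed: m(H) = 1/2 + 3/2 = 2.
So m(A \ H) = 4 - 2 = 2.

2


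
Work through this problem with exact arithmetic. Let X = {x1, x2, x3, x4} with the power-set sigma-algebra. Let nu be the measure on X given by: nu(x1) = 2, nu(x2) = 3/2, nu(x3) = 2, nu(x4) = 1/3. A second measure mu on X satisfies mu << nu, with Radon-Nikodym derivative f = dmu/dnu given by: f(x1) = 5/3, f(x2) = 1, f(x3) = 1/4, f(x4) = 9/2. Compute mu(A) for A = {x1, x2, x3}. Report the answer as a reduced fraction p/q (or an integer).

By the defining property of the Radon-Nikodym derivative, for every measurable set A,
  mu(A) = integral_A f dnu.
Since nu is a discrete measure concentrated on the atoms of X, the integral over A reduces to the sum
  mu(A) = sum_{x in A} f(x) * nu({x}).
Computing each term:
  x1: f(x1) * nu(x1) = 5/3 * 2 = 10/3.
  x2: f(x2) * nu(x2) = 1 * 3/2 = 3/2.
  x3: f(x3) * nu(x3) = 1/4 * 2 = 1/2.
Summing: mu(A) = 10/3 + 3/2 + 1/2 = 16/3.

16/3


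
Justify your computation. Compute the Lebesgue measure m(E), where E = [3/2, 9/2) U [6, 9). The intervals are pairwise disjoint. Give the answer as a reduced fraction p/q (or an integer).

For pairwise disjoint intervals, m(union_i I_i) = sum_i m(I_i),
and m is invariant under swapping open/closed endpoints (single points have measure 0).
So m(E) = sum_i (b_i - a_i).
  I_1 has length 9/2 - 3/2 = 3.
  I_2 has length 9 - 6 = 3.
Summing:
  m(E) = 3 + 3 = 6.

6


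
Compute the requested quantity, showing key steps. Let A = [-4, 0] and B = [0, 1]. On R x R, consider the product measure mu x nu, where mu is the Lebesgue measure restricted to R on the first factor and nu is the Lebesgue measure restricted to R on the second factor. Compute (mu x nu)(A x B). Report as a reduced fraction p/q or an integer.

For a measurable rectangle A x B, the product measure satisfies
  (mu x nu)(A x B) = mu(A) * nu(B).
  mu(A) = 4.
  nu(B) = 1.
  (mu x nu)(A x B) = 4 * 1 = 4.

4


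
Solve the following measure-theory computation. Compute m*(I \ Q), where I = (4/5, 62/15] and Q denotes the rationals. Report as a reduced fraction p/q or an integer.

The interval I = (4/5, 62/15] has m(I) = 62/15 - 4/5 = 10/3 (endpoints are measure-zero, so open/closed/half-open agree). Write I = (I cap Q) u (I \ Q). The rationals in I are countable, so m*(I cap Q) = 0 (cover each rational by intervals whose total length is arbitrarily small). By countable subadditivity m*(I) <= m*(I cap Q) + m*(I \ Q), hence m*(I \ Q) >= m(I) = 10/3. The reverse inequality m*(I \ Q) <= m*(I) = 10/3 is trivial since (I \ Q) is a subset of I. Therefore m*(I \ Q) = 10/3.

10/3


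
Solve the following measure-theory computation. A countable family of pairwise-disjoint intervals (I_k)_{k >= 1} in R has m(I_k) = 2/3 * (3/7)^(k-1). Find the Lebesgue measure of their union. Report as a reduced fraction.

By countable additivity of the Lebesgue measure on pairwise disjoint measurable sets,
  m(union_{k >= 1} I_k) = sum_{k >= 1} m(I_k) = sum_{k >= 1} a * r^(k-1),
  with a = 2/3 and r = 3/7.
Since 0 < r = 3/7 < 1, the geometric series converges:
  sum_{k >= 1} a * r^(k-1) = a / (1 - r).
  = 2/3 / (1 - 3/7)
  = 2/3 / (4/7)
  = 7/6.

7/6
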